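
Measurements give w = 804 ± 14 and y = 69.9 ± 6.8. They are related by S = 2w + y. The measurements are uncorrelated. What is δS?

S is a linear combination, so absolute uncertainties add in quadrature:
  (2·δw)² = 784;  (δy)² = 46.2
δS = √(830) = 28.8

28.8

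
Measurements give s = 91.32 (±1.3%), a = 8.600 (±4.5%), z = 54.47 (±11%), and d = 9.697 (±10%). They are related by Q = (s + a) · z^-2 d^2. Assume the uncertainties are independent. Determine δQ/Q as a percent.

29.8%

Let u = s + a = 99.92. δu = √(δs² + δa²) = √(1.41 + 0.150) = 1.25, so δu/u = 0.0125.
Q is then a monomial in u, z, d:
δQ/Q = √((δu/u)² + (-2·δz/z)² + (2·δd/d)²) = √(0.000156 + 0.0484 + 0.0400) = 0.298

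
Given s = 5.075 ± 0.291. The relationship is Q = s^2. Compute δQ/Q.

0.115

Q ∝ s^2, so δQ/Q = |2| · δs/s = 2 × 0.0573 = 0.115.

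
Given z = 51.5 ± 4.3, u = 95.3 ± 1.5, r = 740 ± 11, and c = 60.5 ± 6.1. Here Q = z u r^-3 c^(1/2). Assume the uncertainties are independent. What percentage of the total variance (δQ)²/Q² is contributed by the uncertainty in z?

(δQ/Q)² = (1·δz/z)² + (1·δu/u)² + (-3·δr/r)² + (½·δc/c)²
  z term: (1×0.0835)² = 0.00697
  u term: (1×0.0157)² = 0.000248
  r term: (-3×0.0149)² = 0.00199
  c term: (0.5×0.101)² = 0.00254
Total = 0.0117. Share from z = 0.00697/0.0117 = 0.593.

59.3%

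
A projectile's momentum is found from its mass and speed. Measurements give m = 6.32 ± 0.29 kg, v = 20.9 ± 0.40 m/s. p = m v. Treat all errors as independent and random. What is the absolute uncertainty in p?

Relative error in a monomial: (δp/p)² = Σ (nᵢ · δxᵢ/xᵢ)².
  (1·δm/m)² = (1×0.0459)² = 0.00211;  (1·δv/v)² = (1×0.0191)² = 0.000366
δp/p = √(0.00247) = 0.0497
p = 132 kg·m/s, so δp = 0.0497 × 132 = 6.57 kg·m/s.

6.57 kg·m/s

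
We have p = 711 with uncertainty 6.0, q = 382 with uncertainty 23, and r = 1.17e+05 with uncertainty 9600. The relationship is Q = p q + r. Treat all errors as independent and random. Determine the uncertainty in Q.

Let w = p·q = 2.72e+05. δw/w = √((1·δp/p)² + (1·δq/q)²) = √(7.12e-05 + 0.00363) = 0.0608, so δw = 16500.
Q = w + r: δQ = √(δw² + δr²) = √(2.73e+08 + 9.22e+07) = 19100

19100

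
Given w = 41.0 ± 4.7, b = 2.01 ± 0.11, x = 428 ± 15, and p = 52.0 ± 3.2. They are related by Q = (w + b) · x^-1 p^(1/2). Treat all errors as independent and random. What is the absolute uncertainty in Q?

0.0861

Let u = w + b = 43.0. δu = √(δw² + δb²) = √(22.1 + 0.0121) = 4.70, so δu/u = 0.109.
Q is then a monomial in u, x, p:
δQ/Q = √((δu/u)² + (-1·δx/x)² + (½·δp/p)²) = √(0.0119 + 0.00123 + 0.000947) = 0.119
Q = 0.725, so δQ = 0.119 × 0.725 = 0.0861.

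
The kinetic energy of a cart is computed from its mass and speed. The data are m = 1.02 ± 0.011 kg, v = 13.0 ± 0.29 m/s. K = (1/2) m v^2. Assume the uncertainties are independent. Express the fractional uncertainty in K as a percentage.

4.59%

For a monomial K ∝ m, v^2, fractional errors add in quadrature:
  (1·δm/m)² = (1×0.0108)² = 0.000116;  (2·δv/v)² = (2×0.0223)² = 0.00199
δK/K = √(0.00211) = 0.0459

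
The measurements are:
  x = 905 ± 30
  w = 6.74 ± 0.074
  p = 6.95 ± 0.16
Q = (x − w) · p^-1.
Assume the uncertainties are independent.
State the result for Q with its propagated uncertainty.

129 ± 5.24

Let u = x − w = 898. δu = √(δx² + δw²) = √(900 + 0.00548) = 30.0, so δu/u = 0.0334.
Q is then a monomial in u, p:
δQ/Q = √((δu/u)² + (-1·δp/p)²) = √(0.00112 + 0.000530) = 0.0406
Q = 129, so δQ = 0.0406 × 129 = 5.24.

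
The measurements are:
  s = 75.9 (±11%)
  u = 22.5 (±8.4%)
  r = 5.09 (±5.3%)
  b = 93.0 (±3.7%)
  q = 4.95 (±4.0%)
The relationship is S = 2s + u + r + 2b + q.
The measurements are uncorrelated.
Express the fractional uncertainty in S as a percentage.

Each term contributes (cᵢ δxᵢ)² to (δS)²:
  (2·δs)² = 279;  (δu)² = 3.57;  (δr)² = 0.0728;  (2·δb)² = 47.4;  (δq)² = 0.0392
δS = √(330) = 18.2
S = 370, so δS/S = 18.2/370 = 0.0490.

4.90%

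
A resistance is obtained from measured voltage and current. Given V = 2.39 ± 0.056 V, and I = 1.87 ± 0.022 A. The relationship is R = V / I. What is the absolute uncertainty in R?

0.0335 Ω

Relative error in a monomial: (δR/R)² = Σ (nᵢ · δxᵢ/xᵢ)².
  (1·δV/V)² = (1×0.0234)² = 0.000549;  (-1·δI/I)² = (-1×0.0118)² = 0.000138
δR/R = √(0.000687) = 0.0262
R = 1.28 Ω, so δR = 0.0262 × 1.28 = 0.0335 Ω.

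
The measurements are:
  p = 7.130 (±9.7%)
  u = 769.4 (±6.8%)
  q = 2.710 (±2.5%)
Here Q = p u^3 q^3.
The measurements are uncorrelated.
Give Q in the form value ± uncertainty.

Each factor contributes (exponent × relative error)² to (δQ/Q)²:
  (1·δp/p)² = (1×0.0970)² = 0.00941;  (3·δu/u)² = (3×0.0680)² = 0.0416;  (3·δq/q)² = (3×0.0250)² = 0.00563
δQ/Q = √(0.0567) = 0.238
Q = 6.463e+10, so δQ = 0.238 × 6.463e+10 = 1.54e+10.

(6.463 ± 1.54) × 10^10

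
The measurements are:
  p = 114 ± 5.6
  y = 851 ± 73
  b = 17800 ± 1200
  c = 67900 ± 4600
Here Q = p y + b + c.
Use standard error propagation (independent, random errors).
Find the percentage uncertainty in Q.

5.86%

Let w = p·y = 97000. δw/w = √((1·δp/p)² + (1·δy/y)²) = √(0.00241 + 0.00736) = 0.0989, so δw = 9590.
Q = w + b + c: δQ = √(δw² + δb² + δc²) = √(9.2e+07 + 1.44e+06 + 2.12e+07) = 10700
Q = 1.83e+05, so δQ/Q = 10700/1.83e+05 = 0.0586.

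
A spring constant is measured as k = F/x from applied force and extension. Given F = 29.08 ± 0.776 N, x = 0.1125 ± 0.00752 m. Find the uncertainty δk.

For a monomial k ∝ F, x^-1, fractional errors add in quadrature:
  (1·δF/F)² = (1×0.0267)² = 0.000712;  (-1·δx/x)² = (-1×0.0668)² = 0.00447
δk/k = √(0.00518) = 0.0720
k = 258.5 N/m, so δk = 0.0720 × 258.5 = 18.6 N/m.

18.6 N/m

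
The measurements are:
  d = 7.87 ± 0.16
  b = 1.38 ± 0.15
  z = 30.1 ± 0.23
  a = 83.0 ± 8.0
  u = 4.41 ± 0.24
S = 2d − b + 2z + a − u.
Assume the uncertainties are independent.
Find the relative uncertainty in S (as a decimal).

0.0524

Each term contributes (cᵢ δxᵢ)² to (δS)²:
  (2·δd)² = 0.102;  (δb)² = 0.0225;  (2·δz)² = 0.212;  (δa)² = 64.0;  (δu)² = 0.0576
δS = √(64.4) = 8.02
S = 153, so δS/S = 8.02/153 = 0.0524.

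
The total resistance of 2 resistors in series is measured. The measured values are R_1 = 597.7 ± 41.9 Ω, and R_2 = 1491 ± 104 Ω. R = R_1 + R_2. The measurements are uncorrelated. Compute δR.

For a sum/difference, combine absolute errors in quadrature:
  (δR_1)² = 1760;  (δR_2)² = 10800
δR = √(12600) = 112 Ω

112 Ω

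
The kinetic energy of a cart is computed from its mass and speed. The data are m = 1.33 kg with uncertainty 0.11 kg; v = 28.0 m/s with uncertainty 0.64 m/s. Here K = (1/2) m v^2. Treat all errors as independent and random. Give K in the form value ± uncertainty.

Products/powers → add relative errors in quadrature, weighted by exponent:
  (1·δm/m)² = (1×0.0827)² = 0.00684;  (2·δv/v)² = (2×0.0229)² = 0.00209
δK/K = √(0.00893) = 0.0945
K = 521 J, so δK = 0.0945 × 521 = 49.3 J.

521 ± 49.3 J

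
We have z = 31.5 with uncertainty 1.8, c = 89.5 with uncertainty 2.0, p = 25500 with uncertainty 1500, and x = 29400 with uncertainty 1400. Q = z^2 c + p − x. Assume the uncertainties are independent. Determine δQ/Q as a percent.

Let w = z^2·c = 88800. δw/w = √((2·δz/z)² + (1·δc/c)²) = √(0.0131 + 0.000499) = 0.116, so δw = 10300.
Q = w + p − x: δQ = √(δw² + δp² + δx²) = √(1.07e+08 + 2.25e+06 + 1.96e+06) = 10500
Q = 84900, so δQ/Q = 10500/84900 = 0.124.

12.4%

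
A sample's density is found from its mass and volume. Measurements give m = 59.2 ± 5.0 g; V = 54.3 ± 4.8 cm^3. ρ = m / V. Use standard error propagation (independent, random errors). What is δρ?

For a monomial ρ ∝ m, V^-1, fractional errors add in quadrature:
  (1·δm/m)² = (1×0.0845)² = 0.00713;  (-1·δV/V)² = (-1×0.0884)² = 0.00781
δρ/ρ = √(0.0149) = 0.122
ρ = 1.09 g/cm^3, so δρ = 0.122 × 1.09 = 0.133 g/cm^3.

0.133 g/cm^3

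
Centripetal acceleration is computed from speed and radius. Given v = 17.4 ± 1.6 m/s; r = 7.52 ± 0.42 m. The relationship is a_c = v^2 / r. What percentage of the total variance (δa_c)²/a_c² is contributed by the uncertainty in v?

91.6%

(δa_c/a_c)² = (2·δv/v)² + (-1·δr/r)²
  v term: (2×0.0920)² = 0.0338
  r term: (-1×0.0559)² = 0.00312
Total = 0.0369. Share from v = 0.0338/0.0369 = 0.916.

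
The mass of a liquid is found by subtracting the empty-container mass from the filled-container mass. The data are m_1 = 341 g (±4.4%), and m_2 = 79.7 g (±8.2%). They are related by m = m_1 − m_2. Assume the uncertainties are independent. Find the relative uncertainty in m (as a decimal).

0.0626

Sums and differences: (δm)² = Σ (cᵢ δxᵢ)².
  (δm_1)² = 225;  (δm_2)² = 42.7
δm = √(268) = 16.4 g
m = 261 g, so δm/m = 16.4/261 = 0.0626.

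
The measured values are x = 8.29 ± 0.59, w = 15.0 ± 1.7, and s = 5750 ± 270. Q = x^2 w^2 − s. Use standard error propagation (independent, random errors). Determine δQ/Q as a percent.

42.7%

Let p = x^2·w^2 = 15500. δp/p = √((2·δx/x)² + (2·δw/w)²) = √(0.0203 + 0.0514) = 0.268, so δp = 4140.
Q = p − s: δQ = √(δp² + δs²) = √(1.71e+07 + 72900) = 4150
Q = 9710, so δQ/Q = 4150/9710 = 0.427.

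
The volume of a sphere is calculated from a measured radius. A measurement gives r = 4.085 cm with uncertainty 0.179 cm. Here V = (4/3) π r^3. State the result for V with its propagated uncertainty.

Since V is a product/quotient, work with relative uncertainties:
  (3·δr/r)² = (3×0.0438)² = 0.0173
δV/V = √(0.0173) = 0.131
V = 285.5 cm^3, so δV = 0.131 × 285.5 = 37.5 cm^3.

285.5 ± 37.5 cm^3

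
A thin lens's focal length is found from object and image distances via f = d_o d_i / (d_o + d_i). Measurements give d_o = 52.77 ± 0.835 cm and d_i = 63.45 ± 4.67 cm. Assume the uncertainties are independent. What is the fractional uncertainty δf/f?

0.0345

∂f/∂d_o = (d_i/(d_o+d_i))² = 0.298;  ∂f/∂d_i = (d_o/(d_o+d_i))² = 0.206
δf = √((∂f/∂d_o · δd_o)² + (∂f/∂d_i · δd_i)²) = √(0.0619 + 0.927) = 0.994 cm
f = 28.81 cm, so δf/f = 0.994/28.81 = 0.0345.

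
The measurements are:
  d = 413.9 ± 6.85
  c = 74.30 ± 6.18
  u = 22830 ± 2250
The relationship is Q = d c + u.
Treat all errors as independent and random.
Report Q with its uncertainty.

Let p = d·c = 30750. δp/p = √((1·δd/d)² + (1·δc/c)²) = √(0.000274 + 0.00692) = 0.0848, so δp = 2610.
Q = p + u: δQ = √(δp² + δu²) = √(6.8e+06 + 5.06e+06) = 3440
Q = 53580.

53580 ± 3440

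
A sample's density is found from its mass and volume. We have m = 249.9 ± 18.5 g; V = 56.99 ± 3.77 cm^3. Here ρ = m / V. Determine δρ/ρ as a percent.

ρ is a product of powers, so relative uncertainties combine in quadrature:
  (1·δm/m)² = (1×0.0740)² = 0.00548;  (-1·δV/V)² = (-1×0.0662)² = 0.00438
δρ/ρ = √(0.00986) = 0.0993

9.93%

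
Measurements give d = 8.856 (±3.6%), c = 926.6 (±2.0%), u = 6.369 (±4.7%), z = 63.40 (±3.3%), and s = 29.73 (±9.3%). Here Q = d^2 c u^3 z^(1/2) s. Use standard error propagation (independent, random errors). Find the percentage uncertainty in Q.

18.5%

Relative error in a monomial: (δQ/Q)² = Σ (nᵢ · δxᵢ/xᵢ)².
  (2·δd/d)² = (2×0.0360)² = 0.00518;  (1·δc/c)² = (1×0.0200)² = 0.000400;  (3·δu/u)² = (3×0.0470)² = 0.0199;  (½·δz/z)² = (0.5×0.0330)² = 0.000272;  (1·δs/s)² = (1×0.0930)² = 0.00865
δQ/Q = √(0.0344) = 0.185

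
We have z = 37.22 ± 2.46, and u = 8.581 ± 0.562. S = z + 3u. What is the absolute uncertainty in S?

2.98

S is a linear combination, so absolute uncertainties add in quadrature:
  (δz)² = 6.05;  (3·δu)² = 2.84
δS = √(8.89) = 2.98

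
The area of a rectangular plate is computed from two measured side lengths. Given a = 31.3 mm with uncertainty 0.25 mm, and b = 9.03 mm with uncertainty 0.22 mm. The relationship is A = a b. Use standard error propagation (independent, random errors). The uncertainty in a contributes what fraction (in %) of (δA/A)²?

(δA/A)² = (1·δa/a)² + (1·δb/b)²
  a term: (1×0.00799)² = 6.38e-05
  b term: (1×0.0244)² = 0.000594
Total = 0.000657. Share from a = 6.38e-05/0.000657 = 0.0970.

9.70%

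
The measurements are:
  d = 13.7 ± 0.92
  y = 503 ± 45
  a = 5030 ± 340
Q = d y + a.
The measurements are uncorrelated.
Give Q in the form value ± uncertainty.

11900 ± 843

Let p = d·y = 6890. δp/p = √((1·δd/d)² + (1·δy/y)²) = √(0.00451 + 0.00800) = 0.112, so δp = 771.
Q = p + a: δQ = √(δp² + δa²) = √(5.94e+05 + 1.16e+05) = 843
Q = 11900.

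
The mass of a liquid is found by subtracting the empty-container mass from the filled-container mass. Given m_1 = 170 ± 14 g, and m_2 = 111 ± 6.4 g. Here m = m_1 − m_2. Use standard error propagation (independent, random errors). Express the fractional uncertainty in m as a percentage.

26.1%

For a sum/difference, combine absolute errors in quadrature:
  (δm_1)² = 196;  (δm_2)² = 41.0
δm = √(237) = 15.4 g
m = 59.0 g, so δm/m = 15.4/59.0 = 0.261.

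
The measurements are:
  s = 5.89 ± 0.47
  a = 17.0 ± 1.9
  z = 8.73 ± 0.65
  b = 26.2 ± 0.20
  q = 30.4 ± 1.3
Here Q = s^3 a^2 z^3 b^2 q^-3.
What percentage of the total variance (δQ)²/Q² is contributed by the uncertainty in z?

(δQ/Q)² = (3·δs/s)² + (2·δa/a)² + (3·δz/z)² + (2·δb/b)² + (-3·δq/q)²
  s term: (3×0.0798)² = 0.0573
  a term: (2×0.112)² = 0.0500
  z term: (3×0.0745)² = 0.0499
  b term: (2×0.00763)² = 0.000233
  q term: (-3×0.0428)² = 0.0165
Total = 0.174. Share from z = 0.0499/0.174 = 0.287.

28.7%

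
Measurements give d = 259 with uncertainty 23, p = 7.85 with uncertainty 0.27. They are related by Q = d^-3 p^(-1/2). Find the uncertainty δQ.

5.48e-09

Each factor contributes (exponent × relative error)² to (δQ/Q)²:
  (-3·δd/d)² = (-3×0.0888)² = 0.0710;  (−½·δp/p)² = (-0.5×0.0344)² = 0.000296
δQ/Q = √(0.0713) = 0.267
Q = 2.05e-08, so δQ = 0.267 × 2.05e-08 = 5.48e-09.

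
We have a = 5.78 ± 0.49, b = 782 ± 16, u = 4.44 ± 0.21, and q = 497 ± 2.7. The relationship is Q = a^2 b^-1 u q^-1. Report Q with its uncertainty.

(3.82 ± 0.677) × 10^-4

Since Q is a product/quotient, work with relative uncertainties:
  (2·δa/a)² = (2×0.0848)² = 0.0287;  (-1·δb/b)² = (-1×0.0205)² = 0.000419;  (1·δu/u)² = (1×0.0473)² = 0.00224;  (-1·δq/q)² = (-1×0.00543)² = 2.95e-05
δQ/Q = √(0.0314) = 0.177
Q = 0.000382, so δQ = 0.177 × 0.000382 = 6.77e-05.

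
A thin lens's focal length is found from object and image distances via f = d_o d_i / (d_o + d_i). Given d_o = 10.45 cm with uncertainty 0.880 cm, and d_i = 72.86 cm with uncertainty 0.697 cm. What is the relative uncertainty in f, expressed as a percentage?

∂f/∂d_o = (d_i/(d_o+d_i))² = 0.765;  ∂f/∂d_i = (d_o/(d_o+d_i))² = 0.0157
δf = √((∂f/∂d_o · δd_o)² + (∂f/∂d_i · δd_i)²) = √(0.453 + 0.000120) = 0.673 cm
f = 9.139 cm, so δf/f = 0.673/9.139 = 0.0737.

7.37%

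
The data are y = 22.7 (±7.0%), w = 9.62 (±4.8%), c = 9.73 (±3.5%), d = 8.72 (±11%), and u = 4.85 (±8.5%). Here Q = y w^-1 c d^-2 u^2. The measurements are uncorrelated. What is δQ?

Products/powers → add relative errors in quadrature, weighted by exponent:
  (1·δy/y)² = (1×0.0700)² = 0.00490;  (-1·δw/w)² = (-1×0.0480)² = 0.00230;  (1·δc/c)² = (1×0.0350)² = 0.00123;  (-2·δd/d)² = (-2×0.110)² = 0.0484;  (2·δu/u)² = (2×0.0850)² = 0.0289
δQ/Q = √(0.0857) = 0.293
Q = 7.10, so δQ = 0.293 × 7.10 = 2.08.

2.08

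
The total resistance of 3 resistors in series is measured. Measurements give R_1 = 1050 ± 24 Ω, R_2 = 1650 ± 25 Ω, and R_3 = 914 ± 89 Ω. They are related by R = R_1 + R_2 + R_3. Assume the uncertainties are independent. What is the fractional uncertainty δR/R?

R is a linear combination, so absolute uncertainties add in quadrature:
  (δR_1)² = 576;  (δR_2)² = 625;  (δR_3)² = 7920
δR = √(9120) = 95.5 Ω
R = 3610 Ω, so δR/R = 95.5/3610 = 0.0264.

0.0264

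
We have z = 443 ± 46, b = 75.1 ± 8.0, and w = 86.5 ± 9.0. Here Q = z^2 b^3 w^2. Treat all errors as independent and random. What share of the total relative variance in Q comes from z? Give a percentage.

(δQ/Q)² = (2·δz/z)² + (3·δb/b)² + (2·δw/w)²
  z term: (2×0.104)² = 0.0431
  b term: (3×0.107)² = 0.102
  w term: (2×0.104)² = 0.0433
Total = 0.189. Share from z = 0.0431/0.189 = 0.229.

22.9%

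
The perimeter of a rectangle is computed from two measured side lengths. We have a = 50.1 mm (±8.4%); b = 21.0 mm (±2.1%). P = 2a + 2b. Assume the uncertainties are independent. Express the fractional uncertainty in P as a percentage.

5.95%

Sums and differences: (δP)² = Σ (cᵢ δxᵢ)².
  (2·δa)² = 70.8;  (2·δb)² = 0.778
δP = √(71.6) = 8.46 mm
P = 142 mm, so δP/P = 8.46/142 = 0.0595.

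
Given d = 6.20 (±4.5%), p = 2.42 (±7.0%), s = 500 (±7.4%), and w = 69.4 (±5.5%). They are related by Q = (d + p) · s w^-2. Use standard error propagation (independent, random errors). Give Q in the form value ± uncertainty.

Let u = d + p = 8.62. δu = √(δd² + δp²) = √(0.0778 + 0.0287) = 0.326, so δu/u = 0.0379.
Q is then a monomial in u, s, w:
δQ/Q = √((δu/u)² + (1·δs/s)² + (-2·δw/w)²) = √(0.00143 + 0.00548 + 0.0121) = 0.138
Q = 0.895, so δQ = 0.138 × 0.895 = 0.123.

0.895 ± 0.123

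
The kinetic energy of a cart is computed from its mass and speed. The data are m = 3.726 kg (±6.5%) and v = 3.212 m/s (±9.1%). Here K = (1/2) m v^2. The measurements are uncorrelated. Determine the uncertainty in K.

3.71 J

Since K is a product/quotient, work with relative uncertainties:
  (1·δm/m)² = (1×0.0650)² = 0.00423;  (2·δv/v)² = (2×0.0910)² = 0.0331
δK/K = √(0.0373) = 0.193
K = 19.22 J, so δK = 0.193 × 19.22 = 3.71 J.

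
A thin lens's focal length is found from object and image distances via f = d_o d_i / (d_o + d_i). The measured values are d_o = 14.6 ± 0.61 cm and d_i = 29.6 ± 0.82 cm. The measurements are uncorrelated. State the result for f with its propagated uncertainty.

∂f/∂d_o = (d_i/(d_o+d_i))² = 0.448;  ∂f/∂d_i = (d_o/(d_o+d_i))² = 0.109
δf = √((∂f/∂d_o · δd_o)² + (∂f/∂d_i · δd_i)²) = √(0.0748 + 0.00800) = 0.288 cm
f = 9.78 cm.

9.78 ± 0.288 cm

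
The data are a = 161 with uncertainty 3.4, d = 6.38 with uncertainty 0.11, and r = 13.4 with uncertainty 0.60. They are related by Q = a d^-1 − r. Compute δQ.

0.913

Let p = a·d^-1 = 25.2. δp/p = √((1·δa/a)² + (-1·δd/d)²) = √(0.000446 + 0.000297) = 0.0273, so δp = 0.688.
Q = p − r: δQ = √(δp² + δr²) = √(0.473 + 0.360) = 0.913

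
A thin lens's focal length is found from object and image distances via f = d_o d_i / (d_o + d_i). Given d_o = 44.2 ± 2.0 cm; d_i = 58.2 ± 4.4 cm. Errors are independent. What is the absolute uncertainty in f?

1.04 cm

∂f/∂d_o = (d_i/(d_o+d_i))² = 0.323;  ∂f/∂d_i = (d_o/(d_o+d_i))² = 0.186
δf = √((∂f/∂d_o · δd_o)² + (∂f/∂d_i · δd_i)²) = √(0.417 + 0.672) = 1.04 cm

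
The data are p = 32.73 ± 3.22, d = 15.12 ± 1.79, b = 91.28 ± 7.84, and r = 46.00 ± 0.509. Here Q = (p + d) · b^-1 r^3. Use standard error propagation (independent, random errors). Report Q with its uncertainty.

51020 ± 6120

Let u = p + d = 47.85. δu = √(δp² + δd²) = √(10.4 + 3.20) = 3.68, so δu/u = 0.0770.
Q is then a monomial in u, b, r:
δQ/Q = √((δu/u)² + (-1·δb/b)² + (3·δr/r)²) = √(0.00593 + 0.00738 + 0.00110) = 0.120
Q = 51020, so δQ = 0.120 × 51020 = 6120.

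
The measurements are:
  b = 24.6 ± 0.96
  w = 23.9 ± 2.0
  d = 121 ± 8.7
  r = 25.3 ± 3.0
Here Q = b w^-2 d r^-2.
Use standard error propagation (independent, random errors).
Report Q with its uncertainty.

0.00814 ± 0.00246

Products/powers → add relative errors in quadrature, weighted by exponent:
  (1·δb/b)² = (1×0.0390)² = 0.00152;  (-2·δw/w)² = (-2×0.0837)² = 0.0280;  (1·δd/d)² = (1×0.0719)² = 0.00517;  (-2·δr/r)² = (-2×0.119)² = 0.0562
δQ/Q = √(0.0909) = 0.302
Q = 0.00814, so δQ = 0.302 × 0.00814 = 0.00246.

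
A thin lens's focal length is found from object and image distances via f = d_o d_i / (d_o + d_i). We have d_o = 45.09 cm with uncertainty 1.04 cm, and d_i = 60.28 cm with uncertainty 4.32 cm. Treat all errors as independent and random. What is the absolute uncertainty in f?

∂f/∂d_o = (d_i/(d_o+d_i))² = 0.327;  ∂f/∂d_i = (d_o/(d_o+d_i))² = 0.183
δf = √((∂f/∂d_o · δd_o)² + (∂f/∂d_i · δd_i)²) = √(0.116 + 0.626) = 0.861 cm

0.861 cm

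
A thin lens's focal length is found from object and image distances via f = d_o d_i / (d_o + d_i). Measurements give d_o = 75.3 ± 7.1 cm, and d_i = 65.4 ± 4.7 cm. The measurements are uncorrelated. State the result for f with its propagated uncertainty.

∂f/∂d_o = (d_i/(d_o+d_i))² = 0.216;  ∂f/∂d_i = (d_o/(d_o+d_i))² = 0.286
δf = √((∂f/∂d_o · δd_o)² + (∂f/∂d_i · δd_i)²) = √(2.35 + 1.81) = 2.04 cm
f = 35.0 cm.

35.0 ± 2.04 cm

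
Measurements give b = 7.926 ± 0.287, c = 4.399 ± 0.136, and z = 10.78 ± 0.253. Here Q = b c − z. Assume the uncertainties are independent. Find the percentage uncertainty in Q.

6.97%

Let p = b·c = 34.87. δp/p = √((1·δb/b)² + (1·δc/c)²) = √(0.00131 + 0.000956) = 0.0476, so δp = 1.66.
Q = p − z: δQ = √(δp² + δz²) = √(2.76 + 0.0640) = 1.68
Q = 24.09, so δQ/Q = 1.68/24.09 = 0.0697.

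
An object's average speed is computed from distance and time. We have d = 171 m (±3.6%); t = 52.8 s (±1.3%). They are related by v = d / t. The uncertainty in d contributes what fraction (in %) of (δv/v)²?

88.5%

(δv/v)² = (1·δd/d)² + (-1·δt/t)²
  d term: (1×0.0360)² = 0.00130
  t term: (-1×0.0130)² = 0.000169
Total = 0.00147. Share from d = 0.00130/0.00147 = 0.885.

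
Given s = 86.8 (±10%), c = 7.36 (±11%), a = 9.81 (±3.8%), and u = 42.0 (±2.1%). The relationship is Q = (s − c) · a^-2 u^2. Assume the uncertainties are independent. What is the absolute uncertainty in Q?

204

Let w = s − c = 79.4. δw = √(δs² + δc²) = √(75.3 + 0.655) = 8.72, so δw/w = 0.110.
Q is then a monomial in w, a, u:
δQ/Q = √((δw/w)² + (-2·δa/a)² + (2·δu/u)²) = √(0.0120 + 0.00578 + 0.00176) = 0.140
Q = 1460, so δQ = 0.140 × 1460 = 204.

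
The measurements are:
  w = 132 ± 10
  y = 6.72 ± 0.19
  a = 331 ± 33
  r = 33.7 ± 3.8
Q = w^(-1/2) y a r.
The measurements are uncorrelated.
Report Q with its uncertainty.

Products/powers → add relative errors in quadrature, weighted by exponent:
  (−½·δw/w)² = (-0.5×0.0758)² = 0.00143;  (1·δy/y)² = (1×0.0283)² = 0.000799;  (1·δa/a)² = (1×0.0997)² = 0.00994;  (1·δr/r)² = (1×0.113)² = 0.0127
δQ/Q = √(0.0249) = 0.158
Q = 6520, so δQ = 0.158 × 6520 = 1030.

6520 ± 1030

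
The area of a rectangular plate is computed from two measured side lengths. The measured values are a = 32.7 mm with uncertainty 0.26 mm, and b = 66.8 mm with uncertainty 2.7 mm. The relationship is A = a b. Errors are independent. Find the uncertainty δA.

Each factor contributes (exponent × relative error)² to (δA/A)²:
  (1·δa/a)² = (1×0.00795)² = 6.32e-05;  (1·δb/b)² = (1×0.0404)² = 0.00163
δA/A = √(0.00170) = 0.0412
A = 2180 mm^2, so δA = 0.0412 × 2180 = 90.0 mm^2.

90.0 mm^2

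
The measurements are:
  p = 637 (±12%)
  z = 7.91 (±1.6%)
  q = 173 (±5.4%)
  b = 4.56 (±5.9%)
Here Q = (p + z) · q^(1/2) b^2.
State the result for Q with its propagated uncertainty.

(1.76 ± 0.299) × 10^5

Let u = p + z = 645. δu = √(δp² + δz²) = √(5840 + 0.0160) = 76.4, so δu/u = 0.119.
Q is then a monomial in u, q, b:
δQ/Q = √((δu/u)² + (½·δq/q)² + (2·δb/b)²) = √(0.0140 + 0.000729 + 0.0139) = 0.169
Q = 1.76e+05, so δQ = 0.169 × 1.76e+05 = 29900.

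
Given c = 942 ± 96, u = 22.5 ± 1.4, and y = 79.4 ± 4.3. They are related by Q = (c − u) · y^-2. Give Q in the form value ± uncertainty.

0.146 ± 0.0219

Let w = c − u = 920. δw = √(δc² + δu²) = √(9220 + 1.96) = 96.0, so δw/w = 0.104.
Q is then a monomial in w, y:
δQ/Q = √((δw/w)² + (-2·δy/y)²) = √(0.0109 + 0.0117) = 0.150
Q = 0.146, so δQ = 0.150 × 0.146 = 0.0219.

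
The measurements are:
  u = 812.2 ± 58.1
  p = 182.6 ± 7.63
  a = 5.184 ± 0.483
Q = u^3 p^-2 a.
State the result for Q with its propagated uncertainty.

83300 ± 20700

Products/powers → add relative errors in quadrature, weighted by exponent:
  (3·δu/u)² = (3×0.0715)² = 0.0461;  (-2·δp/p)² = (-2×0.0418)² = 0.00698;  (1·δa/a)² = (1×0.0932)² = 0.00868
δQ/Q = √(0.0617) = 0.248
Q = 83300, so δQ = 0.248 × 83300 = 20700.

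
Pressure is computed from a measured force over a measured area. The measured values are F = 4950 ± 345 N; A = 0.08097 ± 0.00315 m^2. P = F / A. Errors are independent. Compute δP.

Relative error in a monomial: (δP/P)² = Σ (nᵢ · δxᵢ/xᵢ)².
  (1·δF/F)² = (1×0.0697)² = 0.00486;  (-1·δA/A)² = (-1×0.0389)² = 0.00151
δP/P = √(0.00637) = 0.0798
P = 61130 Pa, so δP = 0.0798 × 61130 = 4880 Pa.

4880 Pa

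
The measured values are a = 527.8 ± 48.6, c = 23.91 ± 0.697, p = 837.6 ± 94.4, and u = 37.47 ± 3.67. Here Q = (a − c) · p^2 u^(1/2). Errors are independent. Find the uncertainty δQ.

5.41e+08

Let w = a − c = 503.9. δw = √(δa² + δc²) = √(2360 + 0.486) = 48.6, so δw/w = 0.0965.
Q is then a monomial in w, p, u:
δQ/Q = √((δw/w)² + (2·δp/p)² + (½·δu/u)²) = √(0.00930 + 0.0508 + 0.00240) = 0.250
Q = 2.164e+09, so δQ = 0.250 × 2.164e+09 = 5.41e+08.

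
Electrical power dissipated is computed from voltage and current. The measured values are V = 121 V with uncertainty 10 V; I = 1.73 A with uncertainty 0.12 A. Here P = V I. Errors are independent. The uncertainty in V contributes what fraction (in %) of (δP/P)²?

(δP/P)² = (1·δV/V)² + (1·δI/I)²
  V term: (1×0.0826)² = 0.00683
  I term: (1×0.0694)² = 0.00481
Total = 0.0116. Share from V = 0.00683/0.0116 = 0.587.

58.7%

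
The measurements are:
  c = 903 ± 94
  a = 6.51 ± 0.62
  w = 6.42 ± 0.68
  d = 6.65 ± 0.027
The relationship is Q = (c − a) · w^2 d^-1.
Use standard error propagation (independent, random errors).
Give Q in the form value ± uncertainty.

Let u = c − a = 896. δu = √(δc² + δa²) = √(8840 + 0.384) = 94.0, so δu/u = 0.105.
Q is then a monomial in u, w, d:
δQ/Q = √((δu/u)² + (2·δw/w)² + (-1·δd/d)²) = √(0.0110 + 0.0449 + 1.65e-05) = 0.236
Q = 5560, so δQ = 0.236 × 5560 = 1310.

5560 ± 1310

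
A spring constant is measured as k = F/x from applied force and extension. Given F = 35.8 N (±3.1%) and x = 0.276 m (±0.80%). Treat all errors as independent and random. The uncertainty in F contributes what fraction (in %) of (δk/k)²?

93.8%

(δk/k)² = (1·δF/F)² + (-1·δx/x)²
  F term: (1×0.0310)² = 0.000961
  x term: (-1×0.00800)² = 6.4e-05
Total = 0.00102. Share from F = 0.000961/0.00102 = 0.938.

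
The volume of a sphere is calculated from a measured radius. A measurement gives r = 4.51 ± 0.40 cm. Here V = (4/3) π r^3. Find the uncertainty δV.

102 cm^3

V ∝ r^3, so δV/V = |3| · δr/r = 3 × 0.0887 = 0.266.
V = 384 cm^3, so δV = 0.266 × 384 = 102 cm^3.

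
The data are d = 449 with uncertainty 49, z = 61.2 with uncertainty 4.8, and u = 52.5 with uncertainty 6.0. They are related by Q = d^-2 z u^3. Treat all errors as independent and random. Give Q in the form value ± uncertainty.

Q is a product of powers, so relative uncertainties combine in quadrature:
  (-2·δd/d)² = (-2×0.109)² = 0.0476;  (1·δz/z)² = (1×0.0784)² = 0.00615;  (3·δu/u)² = (3×0.114)² = 0.118
δQ/Q = √(0.171) = 0.414
Q = 43.9, so δQ = 0.414 × 43.9 = 18.2.

43.9 ± 18.2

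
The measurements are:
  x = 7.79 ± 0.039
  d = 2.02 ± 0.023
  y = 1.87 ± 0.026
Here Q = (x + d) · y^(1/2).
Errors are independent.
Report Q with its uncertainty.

13.4 ± 0.112

Let u = x + d = 9.81. δu = √(δx² + δd²) = √(0.00152 + 0.000529) = 0.0453, so δu/u = 0.00462.
Q is then a monomial in u, y:
δQ/Q = √((δu/u)² + (½·δy/y)²) = √(2.13e-05 + 4.83e-05) = 0.00834
Q = 13.4, so δQ = 0.00834 × 13.4 = 0.112.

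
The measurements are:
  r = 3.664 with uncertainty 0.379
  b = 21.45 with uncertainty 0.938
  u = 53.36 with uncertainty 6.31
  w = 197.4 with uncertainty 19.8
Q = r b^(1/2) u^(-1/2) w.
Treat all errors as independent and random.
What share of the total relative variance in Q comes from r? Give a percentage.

(δQ/Q)² = (1·δr/r)² + (½·δb/b)² + (−½·δu/u)² + (1·δw/w)²
  r term: (1×0.103)² = 0.0107
  b term: (0.5×0.0437)² = 0.000478
  u term: (-0.5×0.118)² = 0.00350
  w term: (1×0.100)² = 0.0101
Total = 0.0247. Share from r = 0.0107/0.0247 = 0.433.

43.3%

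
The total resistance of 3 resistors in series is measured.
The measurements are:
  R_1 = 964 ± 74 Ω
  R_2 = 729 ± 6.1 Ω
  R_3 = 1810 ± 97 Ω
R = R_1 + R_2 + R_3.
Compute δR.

122 Ω

Sums and differences: (δR)² = Σ (cᵢ δxᵢ)².
  (δR_1)² = 5480;  (δR_2)² = 37.2;  (δR_3)² = 9410
δR = √(14900) = 122 Ω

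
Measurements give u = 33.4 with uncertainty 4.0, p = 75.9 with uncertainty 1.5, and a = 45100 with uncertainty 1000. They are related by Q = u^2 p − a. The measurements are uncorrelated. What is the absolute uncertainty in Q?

Let w = u^2·p = 84700. δw/w = √((2·δu/u)² + (1·δp/p)²) = √(0.0574 + 0.000391) = 0.240, so δw = 20300.
Q = w − a: δQ = √(δw² + δa²) = √(4.14e+08 + 1e+06) = 20400

20400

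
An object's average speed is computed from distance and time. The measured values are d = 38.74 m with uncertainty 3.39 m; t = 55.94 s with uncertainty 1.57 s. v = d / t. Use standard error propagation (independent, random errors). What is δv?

0.0636 m/s

Relative error in a monomial: (δv/v)² = Σ (nᵢ · δxᵢ/xᵢ)².
  (1·δd/d)² = (1×0.0875)² = 0.00766;  (-1·δt/t)² = (-1×0.0281)² = 0.000788
δv/v = √(0.00845) = 0.0919
v = 0.6925 m/s, so δv = 0.0919 × 0.6925 = 0.0636 m/s.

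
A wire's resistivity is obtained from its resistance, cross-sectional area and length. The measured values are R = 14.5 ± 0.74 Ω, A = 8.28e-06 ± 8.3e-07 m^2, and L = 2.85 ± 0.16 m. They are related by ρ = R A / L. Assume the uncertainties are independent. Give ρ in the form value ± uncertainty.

(4.21 ± 0.530) × 10^-5 Ω·m

Relative error in a monomial: (δρ/ρ)² = Σ (nᵢ · δxᵢ/xᵢ)².
  (1·δR/R)² = (1×0.0510)² = 0.00260;  (1·δA/A)² = (1×0.100)² = 0.0100;  (-1·δL/L)² = (-1×0.0561)² = 0.00315
δρ/ρ = √(0.0158) = 0.126
ρ = 4.21e-05 Ω·m, so δρ = 0.126 × 4.21e-05 = 5.3e-06 Ω·m.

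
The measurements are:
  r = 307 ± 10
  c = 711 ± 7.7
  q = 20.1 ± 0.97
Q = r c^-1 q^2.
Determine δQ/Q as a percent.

10.2%

For a monomial Q ∝ r, c^-1, q^2, fractional errors add in quadrature:
  (1·δr/r)² = (1×0.0326)² = 0.00106;  (-1·δc/c)² = (-1×0.0108)² = 0.000117;  (2·δq/q)² = (2×0.0483)² = 0.00932
δQ/Q = √(0.0105) = 0.102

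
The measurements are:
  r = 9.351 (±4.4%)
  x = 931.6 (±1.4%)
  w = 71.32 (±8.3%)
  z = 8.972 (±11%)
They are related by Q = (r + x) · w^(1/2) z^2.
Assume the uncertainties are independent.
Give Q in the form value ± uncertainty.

Let u = r + x = 941.0. δu = √(δr² + δx²) = √(0.169 + 170) = 13.0, so δu/u = 0.0139.
Q is then a monomial in u, w, z:
δQ/Q = √((δu/u)² + (½·δw/w)² + (2·δz/z)²) = √(0.000192 + 0.00172 + 0.0484) = 0.224
Q = 639700, so δQ = 0.224 × 639700 = 1.43e+05.

(6.397 ± 1.43) × 10^5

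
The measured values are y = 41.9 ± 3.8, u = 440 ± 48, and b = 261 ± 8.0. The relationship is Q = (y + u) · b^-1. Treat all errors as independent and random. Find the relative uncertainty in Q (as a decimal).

Let w = y + u = 482. δw = √(δy² + δu²) = √(14.4 + 2300) = 48.2, so δw/w = 0.0999.
Q is then a monomial in w, b:
δQ/Q = √((δw/w)² + (-1·δb/b)²) = √(0.00998 + 0.000940) = 0.105

0.105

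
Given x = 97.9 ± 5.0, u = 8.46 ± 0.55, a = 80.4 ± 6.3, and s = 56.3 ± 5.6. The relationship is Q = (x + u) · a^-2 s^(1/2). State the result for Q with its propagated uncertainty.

0.123 ± 0.0211

Let w = x + u = 106. δw = √(δx² + δu²) = √(25.0 + 0.303) = 5.03, so δw/w = 0.0473.
Q is then a monomial in w, a, s:
δQ/Q = √((δw/w)² + (-2·δa/a)² + (½·δs/s)²) = √(0.00224 + 0.0246 + 0.00247) = 0.171
Q = 0.123, so δQ = 0.171 × 0.123 = 0.0211.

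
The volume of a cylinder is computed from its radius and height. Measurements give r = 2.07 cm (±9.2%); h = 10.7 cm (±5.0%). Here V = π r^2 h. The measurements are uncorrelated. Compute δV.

Since V is a product/quotient, work with relative uncertainties:
  (2·δr/r)² = (2×0.0920)² = 0.0339;  (1·δh/h)² = (1×0.0500)² = 0.00250
δV/V = √(0.0364) = 0.191
V = 144 cm^3, so δV = 0.191 × 144 = 27.5 cm^3.

27.5 cm^3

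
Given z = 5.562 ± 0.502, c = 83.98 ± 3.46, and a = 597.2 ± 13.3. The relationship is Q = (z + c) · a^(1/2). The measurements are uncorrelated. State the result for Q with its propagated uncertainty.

2188 ± 88.8

Let u = z + c = 89.54. δu = √(δz² + δc²) = √(0.252 + 12.0) = 3.50, so δu/u = 0.0390.
Q is then a monomial in u, a:
δQ/Q = √((δu/u)² + (½·δa/a)²) = √(0.00152 + 0.000124) = 0.0406
Q = 2188, so δQ = 0.0406 × 2188 = 88.8.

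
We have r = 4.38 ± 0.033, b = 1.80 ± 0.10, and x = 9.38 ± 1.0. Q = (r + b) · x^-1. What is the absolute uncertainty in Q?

Let u = r + b = 6.18. δu = √(δr² + δb²) = √(0.00109 + 0.0100) = 0.105, so δu/u = 0.0170.
Q is then a monomial in u, x:
δQ/Q = √((δu/u)² + (-1·δx/x)²) = √(0.000290 + 0.0114) = 0.108
Q = 0.659, so δQ = 0.108 × 0.659 = 0.0711.

0.0711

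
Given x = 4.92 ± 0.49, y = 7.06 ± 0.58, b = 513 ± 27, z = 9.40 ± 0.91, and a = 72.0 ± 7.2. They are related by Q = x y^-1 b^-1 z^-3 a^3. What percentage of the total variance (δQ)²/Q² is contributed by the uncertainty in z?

(δQ/Q)² = (1·δx/x)² + (-1·δy/y)² + (-1·δb/b)² + (-3·δz/z)² + (3·δa/a)²
  x term: (1×0.0996)² = 0.00992
  y term: (-1×0.0822)² = 0.00675
  b term: (-1×0.0526)² = 0.00277
  z term: (-3×0.0968)² = 0.0843
  a term: (3×0.100)² = 0.0900
Total = 0.194. Share from z = 0.0843/0.194 = 0.435.

43.5%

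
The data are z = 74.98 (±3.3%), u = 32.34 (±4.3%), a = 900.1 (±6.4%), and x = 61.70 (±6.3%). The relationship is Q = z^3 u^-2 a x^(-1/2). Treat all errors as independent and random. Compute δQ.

6890

Each factor contributes (exponent × relative error)² to (δQ/Q)²:
  (3·δz/z)² = (3×0.0330)² = 0.00980;  (-2·δu/u)² = (-2×0.0430)² = 0.00740;  (1·δa/a)² = (1×0.0640)² = 0.00410;  (−½·δx/x)² = (-0.5×0.0630)² = 0.000992
δQ/Q = √(0.0223) = 0.149
Q = 46190, so δQ = 0.149 × 46190 = 6890.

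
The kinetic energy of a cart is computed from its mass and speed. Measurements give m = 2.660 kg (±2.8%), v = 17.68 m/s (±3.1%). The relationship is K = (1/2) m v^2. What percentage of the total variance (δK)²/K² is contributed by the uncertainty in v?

(δK/K)² = (1·δm/m)² + (2·δv/v)²
  m term: (1×0.0280)² = 0.000784
  v term: (2×0.0310)² = 0.00384
Total = 0.00463. Share from v = 0.00384/0.00463 = 0.831.

83.1%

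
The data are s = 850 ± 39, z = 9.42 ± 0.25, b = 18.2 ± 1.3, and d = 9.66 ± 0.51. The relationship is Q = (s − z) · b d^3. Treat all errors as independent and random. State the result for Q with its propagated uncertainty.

(1.38 ± 0.248) × 10^7

Let u = s − z = 841. δu = √(δs² + δz²) = √(1520 + 0.0625) = 39.0, so δu/u = 0.0464.
Q is then a monomial in u, b, d:
δQ/Q = √((δu/u)² + (1·δb/b)² + (3·δd/d)²) = √(0.00215 + 0.00510 + 0.0251) = 0.180
Q = 1.38e+07, so δQ = 0.180 × 1.38e+07 = 2.48e+06.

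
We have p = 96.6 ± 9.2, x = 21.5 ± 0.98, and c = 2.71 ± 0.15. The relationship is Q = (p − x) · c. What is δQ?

Let u = p − x = 75.1. δu = √(δp² + δx²) = √(84.6 + 0.960) = 9.25, so δu/u = 0.123.
Q is then a monomial in u, c:
δQ/Q = √((δu/u)² + (1·δc/c)²) = √(0.0152 + 0.00306) = 0.135
Q = 204, so δQ = 0.135 × 204 = 27.5.

27.5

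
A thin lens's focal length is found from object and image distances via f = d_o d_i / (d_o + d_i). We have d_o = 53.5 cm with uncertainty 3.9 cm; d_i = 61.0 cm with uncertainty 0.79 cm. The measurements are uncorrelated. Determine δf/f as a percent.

3.93%

∂f/∂d_o = (d_i/(d_o+d_i))² = 0.284;  ∂f/∂d_i = (d_o/(d_o+d_i))² = 0.218
δf = √((∂f/∂d_o · δd_o)² + (∂f/∂d_i · δd_i)²) = √(1.23 + 0.0297) = 1.12 cm
f = 28.5 cm, so δf/f = 1.12/28.5 = 0.0393.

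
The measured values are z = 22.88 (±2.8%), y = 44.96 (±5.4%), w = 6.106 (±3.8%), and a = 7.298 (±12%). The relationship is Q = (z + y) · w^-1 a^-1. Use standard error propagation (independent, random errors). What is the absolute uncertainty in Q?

0.200

Let u = z + y = 67.84. δu = √(δz² + δy²) = √(0.410 + 5.89) = 2.51, so δu/u = 0.0370.
Q is then a monomial in u, w, a:
δQ/Q = √((δu/u)² + (-1·δw/w)² + (-1·δa/a)²) = √(0.00137 + 0.00144 + 0.0144) = 0.131
Q = 1.522, so δQ = 0.131 × 1.522 = 0.200.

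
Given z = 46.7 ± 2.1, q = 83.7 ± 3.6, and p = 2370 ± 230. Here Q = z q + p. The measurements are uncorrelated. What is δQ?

335

Let w = z·q = 3910. δw/w = √((1·δz/z)² + (1·δq/q)²) = √(0.00202 + 0.00185) = 0.0622, so δw = 243.
Q = w + p: δQ = √(δw² + δp²) = √(59200 + 52900) = 335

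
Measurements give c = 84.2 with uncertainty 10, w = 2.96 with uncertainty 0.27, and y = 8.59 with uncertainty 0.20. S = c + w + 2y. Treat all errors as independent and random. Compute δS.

10.0

Each term contributes (cᵢ δxᵢ)² to (δS)²:
  (δc)² = 100;  (δw)² = 0.0729;  (2·δy)² = 0.160
δS = √(100) = 10.0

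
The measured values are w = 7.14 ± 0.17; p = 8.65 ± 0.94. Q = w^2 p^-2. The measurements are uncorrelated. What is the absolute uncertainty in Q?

Each factor contributes (exponent × relative error)² to (δQ/Q)²:
  (2·δw/w)² = (2×0.0238)² = 0.00227;  (-2·δp/p)² = (-2×0.109)² = 0.0472
δQ/Q = √(0.0495) = 0.222
Q = 0.681, so δQ = 0.222 × 0.681 = 0.152.

0.152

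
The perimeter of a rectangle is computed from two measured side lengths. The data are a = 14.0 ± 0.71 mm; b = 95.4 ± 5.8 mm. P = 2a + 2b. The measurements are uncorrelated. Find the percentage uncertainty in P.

5.34%

P is a linear combination, so absolute uncertainties add in quadrature:
  (2·δa)² = 2.02;  (2·δb)² = 135
δP = √(137) = 11.7 mm
P = 219 mm, so δP/P = 11.7/219 = 0.0534.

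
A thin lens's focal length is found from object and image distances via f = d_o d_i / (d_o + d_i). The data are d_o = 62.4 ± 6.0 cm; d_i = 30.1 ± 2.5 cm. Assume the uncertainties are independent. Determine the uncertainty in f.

1.30 cm

∂f/∂d_o = (d_i/(d_o+d_i))² = 0.106;  ∂f/∂d_i = (d_o/(d_o+d_i))² = 0.455
δf = √((∂f/∂d_o · δd_o)² + (∂f/∂d_i · δd_i)²) = √(0.404 + 1.29) = 1.30 cm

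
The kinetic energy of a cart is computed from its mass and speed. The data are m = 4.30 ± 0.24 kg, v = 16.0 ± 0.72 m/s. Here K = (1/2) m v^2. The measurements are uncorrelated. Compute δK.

Relative error in a monomial: (δK/K)² = Σ (nᵢ · δxᵢ/xᵢ)².
  (1·δm/m)² = (1×0.0558)² = 0.00312;  (2·δv/v)² = (2×0.0450)² = 0.00810
δK/K = √(0.0112) = 0.106
K = 550 J, so δK = 0.106 × 550 = 58.3 J.

58.3 J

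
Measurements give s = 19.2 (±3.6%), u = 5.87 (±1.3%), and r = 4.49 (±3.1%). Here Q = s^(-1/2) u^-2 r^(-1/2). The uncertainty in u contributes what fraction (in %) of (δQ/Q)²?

54.5%

(δQ/Q)² = (−½·δs/s)² + (-2·δu/u)² + (−½·δr/r)²
  s term: (-0.5×0.0360)² = 0.000324
  u term: (-2×0.0130)² = 0.000676
  r term: (-0.5×0.0310)² = 0.000240
Total = 0.00124. Share from u = 0.000676/0.00124 = 0.545.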